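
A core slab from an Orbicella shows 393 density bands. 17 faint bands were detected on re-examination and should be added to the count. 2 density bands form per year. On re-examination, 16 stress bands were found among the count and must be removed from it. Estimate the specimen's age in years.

Correcting the raw count gives 393 − 16 + 17 = 394 true density bands.
Dividing by 2 density bands per year: 394 / 2 = 197 years.

197 years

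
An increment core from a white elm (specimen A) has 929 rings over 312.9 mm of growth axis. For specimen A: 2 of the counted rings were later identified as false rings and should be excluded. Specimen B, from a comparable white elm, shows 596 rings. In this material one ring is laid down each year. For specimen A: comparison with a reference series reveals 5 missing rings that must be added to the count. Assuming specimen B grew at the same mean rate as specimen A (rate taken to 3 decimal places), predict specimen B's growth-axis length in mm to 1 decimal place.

Specimen A: true ring count = 929 − 2 + 5 = 932.
A: Mean rate = 312.9 mm / 932 years ≈ 0.336 mm/yr.
B's length ≈ 0.336 × 596 = 200.3 mm.

200.3 mm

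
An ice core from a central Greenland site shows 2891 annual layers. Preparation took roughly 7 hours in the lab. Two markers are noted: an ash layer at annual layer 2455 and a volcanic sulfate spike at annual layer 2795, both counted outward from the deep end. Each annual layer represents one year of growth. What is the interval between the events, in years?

The two markers are separated by 2795 − 2455 = 340 annual layers.
That is 340 years at one annual layer per year.

340 years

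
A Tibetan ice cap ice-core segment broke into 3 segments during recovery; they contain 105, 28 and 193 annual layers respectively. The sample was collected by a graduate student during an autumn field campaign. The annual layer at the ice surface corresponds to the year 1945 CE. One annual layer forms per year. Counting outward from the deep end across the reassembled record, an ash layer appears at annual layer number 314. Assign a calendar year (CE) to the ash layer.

1933 CE

Total annual layers = 105 + 28 + 193 = 326.
Between annual layer 314 and the ice surface there are 326 − 314 = 12 annual layers.
The annual layer at the ice surface is 1945 CE, so the ash layer dates to 1945 − 12 = 1933 CE.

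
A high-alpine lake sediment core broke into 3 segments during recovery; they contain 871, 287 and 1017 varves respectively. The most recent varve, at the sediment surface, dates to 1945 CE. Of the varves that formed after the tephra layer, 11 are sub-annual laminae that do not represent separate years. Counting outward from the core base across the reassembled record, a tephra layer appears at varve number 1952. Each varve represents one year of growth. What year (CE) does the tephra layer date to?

Total varves = 871 + 287 + 1017 = 2175.
Between varve 1952 and the sediment surface there are 2175 − 1952 = 223 varves.
223 − 11 false = 212 true varves after the tephra layer.
The varve at the sediment surface is 1945 CE, so the tephra layer dates to 1945 − 212 = 1733 CE.

1733 CE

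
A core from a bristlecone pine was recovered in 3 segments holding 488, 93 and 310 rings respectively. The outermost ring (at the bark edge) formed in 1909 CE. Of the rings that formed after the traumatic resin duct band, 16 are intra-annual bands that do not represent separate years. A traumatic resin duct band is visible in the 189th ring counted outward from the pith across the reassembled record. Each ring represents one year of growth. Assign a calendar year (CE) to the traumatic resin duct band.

1223 CE

Total rings = 488 + 93 + 310 = 891.
Between ring 189 and the bark edge there are 891 − 189 = 702 rings.
Removing the 16 false rings leaves 702 − 16 = 686 true rings beyond the traumatic resin duct band.
1909 − 686 = 1223 CE.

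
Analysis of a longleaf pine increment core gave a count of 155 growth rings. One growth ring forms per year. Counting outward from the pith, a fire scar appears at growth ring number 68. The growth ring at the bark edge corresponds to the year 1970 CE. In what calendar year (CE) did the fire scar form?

1883 CE

Between growth ring 68 and the bark edge there are 155 − 68 = 87 growth rings.
1970 − 87 = 1883 CE.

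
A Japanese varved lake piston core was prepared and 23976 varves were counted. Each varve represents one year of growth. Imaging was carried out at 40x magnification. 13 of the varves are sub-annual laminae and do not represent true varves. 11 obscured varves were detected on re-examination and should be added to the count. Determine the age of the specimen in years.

True varve count = 23976 − 13 + 11 = 23974.
With a one-to-one varve periodicity this is 23974 years.

23974 years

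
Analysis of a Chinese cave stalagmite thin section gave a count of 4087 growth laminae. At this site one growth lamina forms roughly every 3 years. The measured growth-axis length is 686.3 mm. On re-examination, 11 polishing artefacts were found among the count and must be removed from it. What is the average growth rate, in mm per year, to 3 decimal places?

0.056 mm per year

Adjusted count: 4087 − 11 = 4076 growth laminae.
Multiplying by 3 years per growth lamina: 4076 × 3 = 12228 years.
Extension rate ≈ 686.3 / 12228 = 0.056 mm per year.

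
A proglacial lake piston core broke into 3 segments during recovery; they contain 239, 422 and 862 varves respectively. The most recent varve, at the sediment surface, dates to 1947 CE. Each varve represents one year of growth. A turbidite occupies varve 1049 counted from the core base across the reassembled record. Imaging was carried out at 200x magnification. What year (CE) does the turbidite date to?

Total varves = 239 + 422 + 862 = 1523.
1523 − 1049 = 474 varves lie beyond the turbidite toward the sediment surface.
1947 − 474 = 1473 CE.

1473 CE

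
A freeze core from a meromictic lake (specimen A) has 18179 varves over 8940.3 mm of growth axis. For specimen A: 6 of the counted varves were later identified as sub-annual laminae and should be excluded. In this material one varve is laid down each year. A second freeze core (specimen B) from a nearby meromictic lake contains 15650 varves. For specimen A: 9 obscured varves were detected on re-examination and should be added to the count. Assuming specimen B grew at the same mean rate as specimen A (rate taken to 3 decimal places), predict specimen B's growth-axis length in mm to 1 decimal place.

Specimen A: adjusted count: 18179 − 6 + 9 = 18182 varves.
A: 8940.3 mm over 18182 years gives 8940.3 / 18182 ≈ 0.492 mm/yr.
B's length ≈ 0.492 × 15650 = 7699.8 mm.

7699.8 mm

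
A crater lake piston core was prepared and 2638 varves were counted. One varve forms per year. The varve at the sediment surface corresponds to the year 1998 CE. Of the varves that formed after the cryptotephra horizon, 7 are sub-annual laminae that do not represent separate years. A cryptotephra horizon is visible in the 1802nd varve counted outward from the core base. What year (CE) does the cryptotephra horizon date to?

2638 − 1802 = 836 varves lie beyond the cryptotephra horizon toward the sediment surface.
836 − 7 false = 829 true varves after the cryptotephra horizon.
The varve at the sediment surface is 1998 CE, so the cryptotephra horizon dates to 1998 − 829 = 1169 CE.

1169 CE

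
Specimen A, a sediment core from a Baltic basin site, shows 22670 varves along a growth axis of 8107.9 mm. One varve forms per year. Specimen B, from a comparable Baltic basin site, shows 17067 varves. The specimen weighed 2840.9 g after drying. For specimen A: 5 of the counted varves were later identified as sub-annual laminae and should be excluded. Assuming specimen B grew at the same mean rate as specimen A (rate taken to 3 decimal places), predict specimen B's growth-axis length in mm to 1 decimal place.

6110.0 mm

Specimen A: after corrections the count is 22670 − 5 = 22665 varves.
A: 8107.9 mm over 22665 years gives 8107.9 / 22665 ≈ 0.358 mm/year.
Length of B = 0.358 × 17067 = 6110.0 mm.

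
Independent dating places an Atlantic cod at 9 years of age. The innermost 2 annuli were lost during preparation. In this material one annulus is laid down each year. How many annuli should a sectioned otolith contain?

7 annuli

At one annulus per year, 9 years correspond to 9 annuli.
Subtracting the 2 annuli not captured gives 9 − 2 = 7 annuli in the record.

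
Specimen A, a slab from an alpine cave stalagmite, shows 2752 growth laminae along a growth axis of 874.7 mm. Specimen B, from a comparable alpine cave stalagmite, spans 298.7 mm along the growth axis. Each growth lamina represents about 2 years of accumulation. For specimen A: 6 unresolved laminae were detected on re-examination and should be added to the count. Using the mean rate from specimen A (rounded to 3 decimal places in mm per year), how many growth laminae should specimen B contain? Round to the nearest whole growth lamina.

939 growth laminae

Specimen A: adjusted count: 2752 + 6 = 2758 growth laminae.
Specimen A: multiplying by 2 years per growth lamina: 2758 × 2 = 5516 years.
A: Extension rate ≈ 874.7 / 5516 = 0.159 mm per year.
For B, 298.7 / 0.159 = 1878.62 years; at 2 years per growth lamina that is 1878.62 / 2 ≈ 939 growth laminae.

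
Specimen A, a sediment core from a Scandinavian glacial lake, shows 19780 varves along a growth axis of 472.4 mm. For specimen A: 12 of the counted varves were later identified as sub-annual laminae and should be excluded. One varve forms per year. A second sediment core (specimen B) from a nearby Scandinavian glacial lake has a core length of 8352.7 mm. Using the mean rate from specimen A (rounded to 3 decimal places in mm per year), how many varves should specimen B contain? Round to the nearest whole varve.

348029 varves

Specimen A: after corrections the count is 19780 − 12 = 19768 varves.
A: 472.4 mm over 19768 years gives 472.4 / 19768 ≈ 0.024 mm/yr.
B spans 8352.7 / 0.024 = 348029.17 years ≈ 348029 varves.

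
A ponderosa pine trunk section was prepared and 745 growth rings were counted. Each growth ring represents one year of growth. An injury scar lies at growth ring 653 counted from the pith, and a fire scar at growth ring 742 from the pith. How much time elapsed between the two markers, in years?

Separation: 742 − 653 = 89 growth rings.
That is 89 years at one growth ring per year.

89 years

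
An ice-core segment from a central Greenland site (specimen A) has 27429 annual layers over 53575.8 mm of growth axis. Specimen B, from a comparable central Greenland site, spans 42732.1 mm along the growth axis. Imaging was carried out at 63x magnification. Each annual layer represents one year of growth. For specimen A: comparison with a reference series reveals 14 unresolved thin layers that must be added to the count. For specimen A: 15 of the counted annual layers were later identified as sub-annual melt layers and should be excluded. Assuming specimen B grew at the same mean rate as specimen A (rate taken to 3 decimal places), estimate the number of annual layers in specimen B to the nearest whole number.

21880 annual layers

Specimen A: adjusted count: 27429 − 15 + 14 = 27428 annual layers.
A: 53575.8 mm over 27428 years gives 53575.8 / 27428 ≈ 1.953 mm/yr.
Specimen B: 42732.1 mm / 1.953 mm per year = 21880.24 years ≈ 21880 annual layers.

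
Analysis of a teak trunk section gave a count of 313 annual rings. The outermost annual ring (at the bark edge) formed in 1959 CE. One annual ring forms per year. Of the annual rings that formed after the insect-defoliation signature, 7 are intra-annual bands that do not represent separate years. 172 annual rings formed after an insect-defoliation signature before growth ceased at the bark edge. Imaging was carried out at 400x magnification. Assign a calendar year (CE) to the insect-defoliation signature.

172 annual rings formed after the insect-defoliation signature.
Removing the 7 false annual rings leaves 172 − 7 = 165 true annual rings beyond the insect-defoliation signature.
1959 − 165 = 1794 CE.

1794 CE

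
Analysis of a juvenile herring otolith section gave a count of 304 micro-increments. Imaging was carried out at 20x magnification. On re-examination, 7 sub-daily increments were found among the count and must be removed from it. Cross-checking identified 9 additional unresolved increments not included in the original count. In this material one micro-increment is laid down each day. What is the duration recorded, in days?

After corrections the count is 304 − 7 + 9 = 306 micro-increments.
At one micro-increment per day, that is 306 days.

306 d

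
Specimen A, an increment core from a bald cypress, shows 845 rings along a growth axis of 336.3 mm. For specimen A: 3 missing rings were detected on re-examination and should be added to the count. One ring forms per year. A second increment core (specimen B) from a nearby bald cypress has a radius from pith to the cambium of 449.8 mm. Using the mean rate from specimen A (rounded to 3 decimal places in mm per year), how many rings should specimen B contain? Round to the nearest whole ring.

Specimen A: adjusted count: 845 + 3 = 848 rings.
A: Mean rate = 336.3 mm / 848 years ≈ 0.397 mm/year.
B spans 449.8 / 0.397 = 1133.00 years ≈ 1133 rings.

1133 rings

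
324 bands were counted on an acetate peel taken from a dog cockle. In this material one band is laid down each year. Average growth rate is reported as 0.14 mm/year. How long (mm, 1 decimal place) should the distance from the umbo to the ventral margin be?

45.4 mm

324 years of growth are recorded.
Predicted length = 0.14 mm/year × 324 years = 45.4 mm.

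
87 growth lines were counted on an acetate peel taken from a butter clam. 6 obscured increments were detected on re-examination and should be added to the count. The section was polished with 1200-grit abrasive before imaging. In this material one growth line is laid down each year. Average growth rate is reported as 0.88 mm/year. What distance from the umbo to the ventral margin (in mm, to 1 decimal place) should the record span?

81.8 mm

True growth line count = 87 + 6 = 93.
Predicted length = 0.88 mm/year × 93 years = 81.8 mm.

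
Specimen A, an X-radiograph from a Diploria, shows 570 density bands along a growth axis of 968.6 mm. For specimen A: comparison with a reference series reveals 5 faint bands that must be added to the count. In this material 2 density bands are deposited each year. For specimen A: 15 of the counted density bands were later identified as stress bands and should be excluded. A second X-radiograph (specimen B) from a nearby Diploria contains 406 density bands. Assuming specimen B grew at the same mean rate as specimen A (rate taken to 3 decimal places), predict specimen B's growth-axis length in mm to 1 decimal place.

702.2 mm

Specimen A: after corrections the count is 570 − 15 + 5 = 560 density bands.
Specimen A: with 2 density bands per year, 560 / 2 = 280 years.
A: Extension rate ≈ 968.6 / 280 = 3.459 mm/yr.
Specimen B: with 2 density bands per year, 406 / 2 = 203 years. Length of B = 3.459 × 203 = 702.2 mm.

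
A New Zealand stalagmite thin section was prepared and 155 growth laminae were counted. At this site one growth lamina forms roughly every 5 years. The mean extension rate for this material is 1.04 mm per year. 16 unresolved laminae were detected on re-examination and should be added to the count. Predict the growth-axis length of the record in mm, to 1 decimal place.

889.2 mm

True growth lamina count = 155 + 16 = 171.
At 5 years per growth lamina, 171 × 5 = 855 years.
Predicted length = 1.04 mm/year × 855 years = 889.2 mm.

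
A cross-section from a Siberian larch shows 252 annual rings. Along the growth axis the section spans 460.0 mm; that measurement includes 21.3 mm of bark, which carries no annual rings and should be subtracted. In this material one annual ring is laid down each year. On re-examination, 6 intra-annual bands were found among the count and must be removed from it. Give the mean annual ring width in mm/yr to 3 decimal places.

1.783 mm/yr

After corrections the count is 252 − 6 = 246 annual rings.
Net length = 460.0 − 21.3 = 438.7 mm.
Mean rate = 438.7 mm / 246 years ≈ 1.783 mm/yr.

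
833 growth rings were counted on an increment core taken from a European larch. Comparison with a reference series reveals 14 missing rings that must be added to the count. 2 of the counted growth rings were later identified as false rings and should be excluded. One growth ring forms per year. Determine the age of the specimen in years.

True growth ring count = 833 − 2 + 14 = 845.
At one growth ring per year, that is 845 years.

845 yr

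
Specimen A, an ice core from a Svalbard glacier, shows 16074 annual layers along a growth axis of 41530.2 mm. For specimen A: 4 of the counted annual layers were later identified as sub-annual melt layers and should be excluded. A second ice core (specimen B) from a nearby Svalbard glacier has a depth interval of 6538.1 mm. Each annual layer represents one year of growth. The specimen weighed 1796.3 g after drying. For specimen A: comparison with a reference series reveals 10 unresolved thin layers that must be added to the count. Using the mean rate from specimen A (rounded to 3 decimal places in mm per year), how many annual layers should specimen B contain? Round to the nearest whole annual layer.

Specimen A: after corrections the count is 16074 − 4 + 10 = 16080 annual layers.
A: 41530.2 mm over 16080 years gives 41530.2 / 16080 ≈ 2.583 mm per year.
Specimen B: 6538.1 mm / 2.583 mm per year = 2531.20 years ≈ 2531 annual layers.

2531 annual layers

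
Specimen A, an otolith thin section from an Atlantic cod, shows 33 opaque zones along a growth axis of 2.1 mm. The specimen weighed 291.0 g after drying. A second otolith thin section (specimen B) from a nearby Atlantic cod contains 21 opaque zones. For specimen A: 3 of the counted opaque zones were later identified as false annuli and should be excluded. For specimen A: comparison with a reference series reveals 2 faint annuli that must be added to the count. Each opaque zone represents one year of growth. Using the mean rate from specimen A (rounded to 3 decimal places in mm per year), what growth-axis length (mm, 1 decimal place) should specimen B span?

1.4 mm

Specimen A: true opaque zone count = 33 − 3 + 2 = 32.
A: Mean rate = 2.1 mm / 32 years ≈ 0.066 mm/yr.
Length of B = 0.066 × 21 = 1.4 mm.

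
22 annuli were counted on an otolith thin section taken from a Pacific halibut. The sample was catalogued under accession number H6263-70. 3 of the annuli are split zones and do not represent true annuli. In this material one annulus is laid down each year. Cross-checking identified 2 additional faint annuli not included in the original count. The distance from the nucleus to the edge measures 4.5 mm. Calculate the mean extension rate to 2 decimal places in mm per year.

True annulus count = 22 − 3 + 2 = 21.
Extension rate ≈ 4.5 / 21 = 0.21 mm per year.

0.21 mm per year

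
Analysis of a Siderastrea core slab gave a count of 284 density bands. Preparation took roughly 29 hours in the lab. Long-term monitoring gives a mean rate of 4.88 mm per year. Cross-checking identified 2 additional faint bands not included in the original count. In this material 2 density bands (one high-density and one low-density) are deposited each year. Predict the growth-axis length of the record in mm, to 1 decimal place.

Adjusted count: 284 + 2 = 286 density bands.
With 2 density bands per year, 286 / 2 = 143 years.
143 years at 4.88 mm/year gives 4.88 × 143 = 697.8 mm.

697.8 mm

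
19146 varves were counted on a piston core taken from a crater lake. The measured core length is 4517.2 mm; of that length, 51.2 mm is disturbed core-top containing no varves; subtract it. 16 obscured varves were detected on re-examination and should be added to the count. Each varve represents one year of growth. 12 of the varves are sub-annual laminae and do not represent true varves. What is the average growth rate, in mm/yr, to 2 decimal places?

0.23 mm/yr

Adjusted count: 19146 − 12 + 16 = 19150 varves.
Removing the 51.2 mm offcut leaves 4517.2 − 51.2 = 4466.0 mm.
Extension rate ≈ 4466.0 / 19150 = 0.23 mm/yr.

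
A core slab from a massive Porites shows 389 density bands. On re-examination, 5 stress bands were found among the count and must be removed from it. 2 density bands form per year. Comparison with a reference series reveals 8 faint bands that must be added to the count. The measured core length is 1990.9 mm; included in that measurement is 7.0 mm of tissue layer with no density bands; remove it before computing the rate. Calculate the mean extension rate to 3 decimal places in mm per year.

Correcting the raw count gives 389 − 5 + 8 = 392 true density bands.
392 density bands at 2 per year is 392 / 2 = 196 years.
The growth record spans 1990.9 − 7.0 = 1983.9 mm.
Mean rate = 1983.9 mm / 196 years ≈ 10.122 mm per year.

10.122 mm per year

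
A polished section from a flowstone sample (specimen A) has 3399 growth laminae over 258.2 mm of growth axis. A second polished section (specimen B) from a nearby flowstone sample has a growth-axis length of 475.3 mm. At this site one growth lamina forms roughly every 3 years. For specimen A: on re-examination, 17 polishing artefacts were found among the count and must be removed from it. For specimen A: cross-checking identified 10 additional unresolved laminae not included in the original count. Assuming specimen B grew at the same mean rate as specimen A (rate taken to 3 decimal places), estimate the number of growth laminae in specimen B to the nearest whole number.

Specimen A: true growth lamina count = 3399 − 17 + 10 = 3392.
Specimen A: 3392 growth laminae at 3 years each span 3392 × 3 = 10176 years.
A: Mean rate = 258.2 mm / 10176 years ≈ 0.025 mm/year.
Specimen B: 475.3 mm / 0.025 mm per year = 19012.00 years; at 3 years per growth lamina that is 19012.00 / 3 ≈ 6337 growth laminae.

6337 growth laminae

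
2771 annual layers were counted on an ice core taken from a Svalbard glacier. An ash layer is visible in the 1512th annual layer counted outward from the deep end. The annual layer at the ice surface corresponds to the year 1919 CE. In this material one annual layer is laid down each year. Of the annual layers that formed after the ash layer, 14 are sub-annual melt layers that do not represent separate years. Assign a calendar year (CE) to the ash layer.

674 CE

2771 − 1512 = 1259 annual layers lie beyond the ash layer toward the ice surface.
Excluding 14 false annual layers: 1259 − 14 = 1245.
The annual layer at the ice surface is 1919 CE, so the ash layer dates to 1919 − 1245 = 674 CE.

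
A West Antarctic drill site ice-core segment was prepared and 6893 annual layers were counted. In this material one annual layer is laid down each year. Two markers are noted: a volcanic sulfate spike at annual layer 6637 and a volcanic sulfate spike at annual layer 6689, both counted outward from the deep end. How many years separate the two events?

52 years

The two markers are separated by 6689 − 6637 = 52 annual layers.
That is 52 years at one annual layer per year.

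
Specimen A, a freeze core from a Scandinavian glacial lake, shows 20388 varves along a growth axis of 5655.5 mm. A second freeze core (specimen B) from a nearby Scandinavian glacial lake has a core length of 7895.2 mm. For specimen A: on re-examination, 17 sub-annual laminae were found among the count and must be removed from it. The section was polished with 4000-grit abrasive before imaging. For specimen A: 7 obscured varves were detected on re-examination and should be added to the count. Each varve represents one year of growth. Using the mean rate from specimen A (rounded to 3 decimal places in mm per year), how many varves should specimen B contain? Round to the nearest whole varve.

28400 varves

Specimen A: after corrections the count is 20388 − 17 + 7 = 20378 varves.
A: Extension rate ≈ 5655.5 / 20378 = 0.278 mm per year.
For B, 7895.2 / 0.278 = 28400.00 years ≈ 28400 varves.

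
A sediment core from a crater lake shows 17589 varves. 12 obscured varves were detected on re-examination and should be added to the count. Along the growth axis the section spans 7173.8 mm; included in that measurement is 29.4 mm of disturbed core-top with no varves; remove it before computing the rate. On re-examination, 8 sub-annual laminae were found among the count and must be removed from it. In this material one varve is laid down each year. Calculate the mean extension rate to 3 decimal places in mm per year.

0.406 mm per year

Adjusted count: 17589 − 8 + 12 = 17593 varves.
Net length = 7173.8 − 29.4 = 7144.4 mm.
Mean rate = 7144.4 mm / 17593 years ≈ 0.406 mm per year.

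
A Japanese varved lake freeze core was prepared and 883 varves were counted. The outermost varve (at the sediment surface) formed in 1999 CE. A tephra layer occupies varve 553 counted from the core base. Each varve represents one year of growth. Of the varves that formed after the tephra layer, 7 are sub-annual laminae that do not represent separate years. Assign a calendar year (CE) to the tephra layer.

The tephra layer sits at varve 553 from the core base, so 883 − 553 = 330 varves formed after it.
Excluding 7 false varves: 330 − 7 = 323.
The varve at the sediment surface is 1999 CE, so the tephra layer dates to 1999 − 323 = 1676 CE.

1676 CE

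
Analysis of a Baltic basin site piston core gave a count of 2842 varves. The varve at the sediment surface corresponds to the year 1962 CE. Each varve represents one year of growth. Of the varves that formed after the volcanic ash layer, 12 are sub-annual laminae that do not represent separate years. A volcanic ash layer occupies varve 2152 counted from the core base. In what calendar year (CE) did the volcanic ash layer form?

1284 CE

2842 − 2152 = 690 varves lie beyond the volcanic ash layer toward the sediment surface.
Removing the 12 false varves leaves 690 − 12 = 678 true varves beyond the volcanic ash layer.
1962 − 678 = 1284 CE.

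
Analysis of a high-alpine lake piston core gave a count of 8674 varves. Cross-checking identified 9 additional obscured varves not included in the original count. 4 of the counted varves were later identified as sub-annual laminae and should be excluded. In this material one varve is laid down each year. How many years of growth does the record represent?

Adjusted count: 8674 − 4 + 9 = 8679 varves.
At one varve per year, that is 8679 years.

8679 yr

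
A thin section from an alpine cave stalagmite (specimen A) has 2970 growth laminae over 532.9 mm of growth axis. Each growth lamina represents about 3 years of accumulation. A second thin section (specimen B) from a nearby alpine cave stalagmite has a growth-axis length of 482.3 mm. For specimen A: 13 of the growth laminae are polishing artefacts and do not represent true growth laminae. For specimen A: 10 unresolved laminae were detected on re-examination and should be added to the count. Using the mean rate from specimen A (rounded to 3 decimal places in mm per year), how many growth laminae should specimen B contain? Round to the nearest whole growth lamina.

Specimen A: adjusted count: 2970 − 13 + 10 = 2967 growth laminae.
Specimen A: 2967 growth laminae at 3 years each span 2967 × 3 = 8901 years.
A: Mean rate = 532.9 mm / 8901 years ≈ 0.060 mm/year.
B spans 482.3 / 0.060 = 8038.33 years; at 3 years per growth lamina that is 8038.33 / 3 ≈ 2679 growth laminae.

2679 growth laminae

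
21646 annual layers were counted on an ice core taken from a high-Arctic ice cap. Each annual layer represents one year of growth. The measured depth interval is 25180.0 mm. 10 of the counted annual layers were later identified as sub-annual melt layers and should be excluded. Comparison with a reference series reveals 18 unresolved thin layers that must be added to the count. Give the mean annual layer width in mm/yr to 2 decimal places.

1.16 mm/yr

After corrections the count is 21646 − 10 + 18 = 21654 annual layers.
Mean rate = 25180.0 mm / 21654 years ≈ 1.16 mm/yr.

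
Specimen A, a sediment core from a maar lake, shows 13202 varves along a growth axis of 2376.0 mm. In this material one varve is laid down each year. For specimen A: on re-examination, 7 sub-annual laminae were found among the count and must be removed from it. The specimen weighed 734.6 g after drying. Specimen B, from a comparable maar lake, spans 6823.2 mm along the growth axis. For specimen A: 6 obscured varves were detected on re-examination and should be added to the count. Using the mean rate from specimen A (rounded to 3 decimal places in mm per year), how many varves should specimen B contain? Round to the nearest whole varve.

Specimen A: adjusted count: 13202 − 7 + 6 = 13201 varves.
A: 2376.0 mm over 13201 years gives 2376.0 / 13201 ≈ 0.180 mm/year.
B spans 6823.2 / 0.180 = 37906.67 years ≈ 37907 varves.

37907 varves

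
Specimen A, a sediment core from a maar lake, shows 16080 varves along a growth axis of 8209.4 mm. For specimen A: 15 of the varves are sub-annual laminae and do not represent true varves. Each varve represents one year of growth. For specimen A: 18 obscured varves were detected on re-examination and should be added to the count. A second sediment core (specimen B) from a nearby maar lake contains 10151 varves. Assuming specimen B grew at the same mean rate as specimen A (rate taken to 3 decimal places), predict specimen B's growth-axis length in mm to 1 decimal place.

5177.0 mm

Specimen A: after corrections the count is 16080 − 15 + 18 = 16083 varves.
A: 8209.4 mm over 16083 years gives 8209.4 / 16083 ≈ 0.510 mm/yr.
B's length ≈ 0.510 × 10151 = 5177.0 mm.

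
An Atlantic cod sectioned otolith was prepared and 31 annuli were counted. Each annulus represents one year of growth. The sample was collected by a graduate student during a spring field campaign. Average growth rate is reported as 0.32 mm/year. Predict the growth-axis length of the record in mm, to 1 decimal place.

31 years of growth are recorded.
Predicted length = 0.32 mm/year × 31 years = 9.9 mm.

9.9 mm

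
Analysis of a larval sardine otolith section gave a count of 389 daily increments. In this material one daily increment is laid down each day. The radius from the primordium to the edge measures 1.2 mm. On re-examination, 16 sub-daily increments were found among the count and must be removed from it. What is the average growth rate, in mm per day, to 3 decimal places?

True daily increment count = 389 − 16 = 373.
Extension rate ≈ 1.2 / 373 = 0.003 mm per day.

0.003 mm per day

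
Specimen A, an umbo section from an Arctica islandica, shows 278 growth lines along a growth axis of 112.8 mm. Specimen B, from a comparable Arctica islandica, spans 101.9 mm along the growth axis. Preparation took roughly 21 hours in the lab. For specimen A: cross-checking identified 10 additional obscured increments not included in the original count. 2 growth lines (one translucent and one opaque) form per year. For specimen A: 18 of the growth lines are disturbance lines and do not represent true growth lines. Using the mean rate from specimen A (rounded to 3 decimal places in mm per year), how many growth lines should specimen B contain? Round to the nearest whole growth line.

244 growth lines

Specimen A: adjusted count: 278 − 18 + 10 = 270 growth lines.
Specimen A: 270 growth lines at 2 per year is 270 / 2 = 135 years.
A: Extension rate ≈ 112.8 / 135 = 0.836 mm/yr.
B spans 101.9 / 0.836 = 121.89 years; at 2 growth lines per year that is 121.89 × 2 ≈ 244 growth lines.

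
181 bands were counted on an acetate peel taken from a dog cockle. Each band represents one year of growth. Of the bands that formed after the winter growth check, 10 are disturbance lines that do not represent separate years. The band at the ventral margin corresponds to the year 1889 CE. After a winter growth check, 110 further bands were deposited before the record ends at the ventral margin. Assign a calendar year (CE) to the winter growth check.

1789 CE

110 bands formed after the winter growth check.
110 − 10 false = 100 true bands after the winter growth check.
1889 − 100 = 1789 CE.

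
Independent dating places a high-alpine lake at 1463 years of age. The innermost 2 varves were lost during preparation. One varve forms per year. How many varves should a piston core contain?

1461 varves

At one varve per year, 1463 years correspond to 1463 varves.
Subtracting the 2 varves not captured gives 1463 − 2 = 1461 varves in the record.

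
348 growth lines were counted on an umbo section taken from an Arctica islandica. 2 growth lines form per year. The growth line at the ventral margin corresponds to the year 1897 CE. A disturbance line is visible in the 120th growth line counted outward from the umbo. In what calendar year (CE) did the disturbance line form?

1783 CE

Between growth line 120 and the ventral margin there are 348 − 120 = 228 growth lines.
228 growth lines at 2 per year is 228 / 2 = 114 years.
The growth line at the ventral margin is 1897 CE, so the disturbance line dates to 1897 − 114 = 1783 CE.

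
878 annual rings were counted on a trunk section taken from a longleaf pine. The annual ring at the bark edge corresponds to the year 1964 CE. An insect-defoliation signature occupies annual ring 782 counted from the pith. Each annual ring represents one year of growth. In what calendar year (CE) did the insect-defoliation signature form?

1868 CE

878 − 782 = 96 annual rings lie beyond the insect-defoliation signature toward the bark edge.
Counting back 96 years from 1964 CE places the insect-defoliation signature in 1964 − 96 = 1868 CE.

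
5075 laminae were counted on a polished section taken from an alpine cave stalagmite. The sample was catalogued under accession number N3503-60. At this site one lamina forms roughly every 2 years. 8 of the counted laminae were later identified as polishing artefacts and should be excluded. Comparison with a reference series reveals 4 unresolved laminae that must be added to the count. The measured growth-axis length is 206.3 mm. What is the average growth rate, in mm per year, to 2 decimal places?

Correcting the raw count gives 5075 − 8 + 4 = 5071 true laminae.
5071 laminae at 2 years each span 5071 × 2 = 10142 years.
206.3 mm over 10142 years gives 206.3 / 10142 ≈ 0.02 mm per year.

0.02 mm per year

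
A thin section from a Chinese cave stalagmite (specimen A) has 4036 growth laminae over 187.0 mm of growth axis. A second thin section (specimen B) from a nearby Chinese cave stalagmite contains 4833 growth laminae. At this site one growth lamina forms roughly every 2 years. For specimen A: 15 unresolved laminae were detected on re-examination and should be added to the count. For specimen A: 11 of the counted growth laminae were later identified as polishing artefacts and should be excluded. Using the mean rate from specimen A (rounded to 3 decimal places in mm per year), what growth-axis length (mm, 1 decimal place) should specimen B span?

Specimen A: correcting the raw count gives 4036 − 11 + 15 = 4040 true growth laminae.
Specimen A: 4040 growth laminae at 2 years each span 4040 × 2 = 8080 years.
A: 187.0 mm over 8080 years gives 187.0 / 8080 ≈ 0.023 mm/year.
Specimen B: multiplying by 2 years per growth lamina: 4833 × 2 = 9666 years. For B, 0.023 mm/year × 9666 years = 222.3 mm.

222.3 mm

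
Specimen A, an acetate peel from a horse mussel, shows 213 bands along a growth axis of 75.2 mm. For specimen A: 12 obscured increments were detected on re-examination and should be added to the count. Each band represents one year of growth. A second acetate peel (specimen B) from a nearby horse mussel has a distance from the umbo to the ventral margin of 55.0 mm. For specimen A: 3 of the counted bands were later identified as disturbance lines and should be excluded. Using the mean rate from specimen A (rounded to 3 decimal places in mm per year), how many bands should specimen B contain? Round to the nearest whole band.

162 bands

Specimen A: after corrections the count is 213 − 3 + 12 = 222 bands.
A: 75.2 mm over 222 years gives 75.2 / 222 ≈ 0.339 mm/year.
B spans 55.0 / 0.339 = 162.24 years ≈ 162 bands.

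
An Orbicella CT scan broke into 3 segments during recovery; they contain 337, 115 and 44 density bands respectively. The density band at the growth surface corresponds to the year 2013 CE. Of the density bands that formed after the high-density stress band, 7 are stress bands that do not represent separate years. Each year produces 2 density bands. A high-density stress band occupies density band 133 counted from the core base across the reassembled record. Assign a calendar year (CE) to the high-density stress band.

Total density bands = 337 + 115 + 44 = 496.
Between density band 133 and the growth surface there are 496 − 133 = 363 density bands.
Excluding 7 false density bands: 363 − 7 = 356.
356 density bands at 2 per year is 356 / 2 = 178 years.
Counting back 178 years from 2013 CE places the high-density stress band in 2013 − 178 = 1835 CE.

1835 CE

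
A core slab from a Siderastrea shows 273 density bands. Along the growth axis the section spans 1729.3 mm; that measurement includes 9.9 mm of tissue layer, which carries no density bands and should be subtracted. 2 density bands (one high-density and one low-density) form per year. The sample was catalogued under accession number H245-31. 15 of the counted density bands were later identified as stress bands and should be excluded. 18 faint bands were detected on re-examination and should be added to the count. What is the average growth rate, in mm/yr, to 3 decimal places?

Correcting the raw count gives 273 − 15 + 18 = 276 true density bands.
Dividing by 2 density bands per year: 276 / 2 = 138 years.
Net length = 1729.3 − 9.9 = 1719.4 mm.
Mean rate = 1719.4 mm / 138 years ≈ 12.459 mm/yr.

12.459 mm/yr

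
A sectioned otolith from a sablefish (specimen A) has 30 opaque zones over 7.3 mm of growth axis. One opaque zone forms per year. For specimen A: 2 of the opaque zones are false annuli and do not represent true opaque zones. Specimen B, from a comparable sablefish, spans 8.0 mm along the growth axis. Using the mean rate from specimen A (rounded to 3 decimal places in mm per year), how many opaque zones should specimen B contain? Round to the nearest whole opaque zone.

31 opaque zones

Specimen A: after corrections the count is 30 − 2 = 28 opaque zones.
A: Extension rate ≈ 7.3 / 28 = 0.261 mm/year.
For B, 8.0 / 0.261 = 30.65 years ≈ 31 opaque zones.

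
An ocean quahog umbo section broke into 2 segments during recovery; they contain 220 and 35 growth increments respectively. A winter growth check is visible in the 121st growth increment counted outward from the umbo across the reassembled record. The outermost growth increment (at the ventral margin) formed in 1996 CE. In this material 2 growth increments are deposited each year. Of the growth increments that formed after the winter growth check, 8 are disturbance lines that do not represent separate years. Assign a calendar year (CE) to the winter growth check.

Total growth increments = 220 + 35 = 255.
255 − 121 = 134 growth increments lie beyond the winter growth check toward the ventral margin.
134 − 8 false = 126 true growth increments after the winter growth check.
Dividing by 2 growth increments per year: 126 / 2 = 63 years.
Counting back 63 years from 1996 CE places the winter growth check in 1996 − 63 = 1933 CE.

1933 CE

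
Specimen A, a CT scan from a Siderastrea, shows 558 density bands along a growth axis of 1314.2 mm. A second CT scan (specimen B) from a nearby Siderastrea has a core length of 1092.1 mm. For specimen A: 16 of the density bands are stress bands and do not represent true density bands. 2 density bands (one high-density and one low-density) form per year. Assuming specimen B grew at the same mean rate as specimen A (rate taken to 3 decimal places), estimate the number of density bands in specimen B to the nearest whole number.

Specimen A: correcting the raw count gives 558 − 16 = 542 true density bands.
Specimen A: dividing by 2 density bands per year: 542 / 2 = 271 years.
A: 1314.2 mm over 271 years gives 1314.2 / 271 ≈ 4.849 mm per year.
For B, 1092.1 / 4.849 = 225.22 years; at 2 density bands per year that is 225.22 × 2 ≈ 450 density bands.

450 density bands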